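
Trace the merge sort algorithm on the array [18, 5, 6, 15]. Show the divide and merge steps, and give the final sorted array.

Merge sort trace:

Split: [18, 5, 6, 15] -> [18, 5] and [6, 15]
  Split: [18, 5] -> [18] and [5]
  Merge: [18] + [5] -> [5, 18]
  Split: [6, 15] -> [6] and [15]
  Merge: [6] + [15] -> [6, 15]
Merge: [5, 18] + [6, 15] -> [5, 6, 15, 18]

Final sorted array: [5, 6, 15, 18]

The merge sort proceeds by recursively splitting the array and merging sorted halves.
After all merges, the sorted array is [5, 6, 15, 18].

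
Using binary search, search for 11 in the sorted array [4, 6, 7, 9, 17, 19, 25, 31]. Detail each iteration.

Binary search for 11 in [4, 6, 7, 9, 17, 19, 25, 31]:

lo=0, hi=7, mid=3, arr[mid]=9 -> 9 < 11, search right half
lo=4, hi=7, mid=5, arr[mid]=19 -> 19 > 11, search left half
lo=4, hi=4, mid=4, arr[mid]=17 -> 17 > 11, search left half
lo=4 > hi=3, target 11 not found

Binary search determines that 11 is not in the array after 3 comparisons. The search space was exhausted without finding the target.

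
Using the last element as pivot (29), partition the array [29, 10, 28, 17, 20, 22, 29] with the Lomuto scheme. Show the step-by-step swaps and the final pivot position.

Lomuto partition with pivot = 29:

Initial array: [29, 10, 28, 17, 20, 22, 29]

arr[0]=29 <= 29: swap with position 0, array becomes [29, 10, 28, 17, 20, 22, 29]
arr[1]=10 <= 29: swap with position 1, array becomes [29, 10, 28, 17, 20, 22, 29]
arr[2]=28 <= 29: swap with position 2, array becomes [29, 10, 28, 17, 20, 22, 29]
arr[3]=17 <= 29: swap with position 3, array becomes [29, 10, 28, 17, 20, 22, 29]
arr[4]=20 <= 29: swap with position 4, array becomes [29, 10, 28, 17, 20, 22, 29]
arr[5]=22 <= 29: swap with position 5, array becomes [29, 10, 28, 17, 20, 22, 29]

Place pivot at position 6: [29, 10, 28, 17, 20, 22, 29]
Pivot position: 6

After partitioning with pivot 29, the array becomes [29, 10, 28, 17, 20, 22, 29]. The pivot is placed at index 6. All elements to the left of the pivot are <= 29, and all elements to the right are > 29.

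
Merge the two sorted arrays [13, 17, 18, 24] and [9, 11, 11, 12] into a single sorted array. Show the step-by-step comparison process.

Merging process:

Compare 13 vs 9: take 9 from right. Merged: [9]
Compare 13 vs 11: take 11 from right. Merged: [9, 11]
Compare 13 vs 11: take 11 from right. Merged: [9, 11, 11]
Compare 13 vs 12: take 12 from right. Merged: [9, 11, 11, 12]
Append remaining from left: [13, 17, 18, 24]. Merged: [9, 11, 11, 12, 13, 17, 18, 24]

Final merged array: [9, 11, 11, 12, 13, 17, 18, 24]
Total comparisons: 4

The merged array is [9, 11, 11, 12, 13, 17, 18, 24], requiring 4 comparisons. The merge step runs in O(n) time where n is the total number of elements.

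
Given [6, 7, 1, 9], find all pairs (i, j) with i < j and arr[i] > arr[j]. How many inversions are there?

Finding inversions in [6, 7, 1, 9]:

(0, 2): arr[0]=6 > arr[2]=1
(1, 2): arr[1]=7 > arr[2]=1

Total inversions: 2

The array has 2 inversion(s): (0,2), (1,2). Each pair (i,j) satisfies i < j and arr[i] > arr[j].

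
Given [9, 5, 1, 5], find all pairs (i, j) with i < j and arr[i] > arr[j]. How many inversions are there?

Finding inversions in [9, 5, 1, 5]:

(0, 1): arr[0]=9 > arr[1]=5
(0, 2): arr[0]=9 > arr[2]=1
(0, 3): arr[0]=9 > arr[3]=5
(1, 2): arr[1]=5 > arr[2]=1

Total inversions: 4

The array has 4 inversion(s): (0,1), (0,2), (0,3), (1,2). Each pair (i,j) satisfies i < j and arr[i] > arr[j].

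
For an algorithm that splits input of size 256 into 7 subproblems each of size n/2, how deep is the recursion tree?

For divide and conquer with division factor 2:

Problem sizes at each level:
Level 0: 256
Level 1: 128
Level 2: 64
Level 3: 32
Level 4: 16
Level 5: 8
Level 6: 4
Level 7: 2
Level 8: 1

The root is level 0 and the size-1 base case is level 8 (the tree spans levels 0 through 8, i.e. 9 levels counting the root), so the depth is the number of divisions: log_2(256) = 8

The recursion tree depth is log_2(256) = 8. At each level, the problem size is divided by 2, so it takes 8 divisions to reduce to a base case of size 1. The algorithm makes 7 recursive calls at each level.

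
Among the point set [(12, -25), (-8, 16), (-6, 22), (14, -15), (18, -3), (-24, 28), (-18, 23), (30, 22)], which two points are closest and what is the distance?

Computing all pairwise distances among 8 points:

d((12, -25), (-8, 16)) = 45.618
d((12, -25), (-6, 22)) = 50.3289
d((12, -25), (14, -15)) = 10.198
d((12, -25), (18, -3)) = 22.8035
d((12, -25), (-24, 28)) = 64.0703
d((12, -25), (-18, 23)) = 56.6039
d((12, -25), (30, 22)) = 50.3289
d((-8, 16), (-6, 22)) = 6.3246 <-- minimum
d((-8, 16), (14, -15)) = 38.0132
d((-8, 16), (18, -3)) = 32.2025
d((-8, 16), (-24, 28)) = 20.0
d((-8, 16), (-18, 23)) = 12.2066
d((-8, 16), (30, 22)) = 38.4708
d((-6, 22), (14, -15)) = 42.0595
d((-6, 22), (18, -3)) = 34.6554
d((-6, 22), (-24, 28)) = 18.9737
d((-6, 22), (-18, 23)) = 12.0416
d((-6, 22), (30, 22)) = 36.0
d((14, -15), (18, -3)) = 12.6491
d((14, -15), (-24, 28)) = 57.3847
d((14, -15), (-18, 23)) = 49.679
d((14, -15), (30, 22)) = 40.3113
d((18, -3), (-24, 28)) = 52.2015
d((18, -3), (-18, 23)) = 44.4072
d((18, -3), (30, 22)) = 27.7308
d((-24, 28), (-18, 23)) = 7.8102
d((-24, 28), (30, 22)) = 54.3323
d((-18, 23), (30, 22)) = 48.0104

Closest pair: (-8, 16) and (-6, 22) with distance 6.3246

The closest pair is (-8, 16) and (-6, 22) with Euclidean distance 6.3246. For 8 points, brute-force pairwise comparison is shown above. For large n, the divide-and-conquer algorithm (sort by x, recurse on halves, check the dividing strip) achieves O(n log n).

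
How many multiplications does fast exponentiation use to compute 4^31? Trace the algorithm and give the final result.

Computing 4^31 by squaring (build up from 4^1; each line after the first costs one multiplication):

4^1 = 4
4^2 = (4^1)^2 = 4^2 = 16
4^3 = 4 * 4^2 = 4 * 16 = 64
4^6 = (4^3)^2 = 64^2 = 4096
4^7 = 4 * 4^6 = 4 * 4096 = 16384
4^14 = (4^7)^2 = 16384^2 = 268435456
4^15 = 4 * 4^14 = 4 * 268435456 = 1073741824
4^30 = (4^15)^2 = 1073741824^2 = 1152921504606846976
4^31 = 4 * 4^30 = 4 * 1152921504606846976 = 4611686018427387904

Result: 4611686018427387904
Multiplications needed: 8 (8 lines after 4^1)

4^31 = 4611686018427387904. Using exponentiation by squaring, this requires 8 multiplications. The key idea: if the exponent is even, square the half-power; if odd, multiply by the base once.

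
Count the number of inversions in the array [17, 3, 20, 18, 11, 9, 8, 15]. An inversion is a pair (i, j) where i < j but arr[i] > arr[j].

Finding inversions in [17, 3, 20, 18, 11, 9, 8, 15]:

(0, 1): arr[0]=17 > arr[1]=3
(0, 4): arr[0]=17 > arr[4]=11
(0, 5): arr[0]=17 > arr[5]=9
(0, 6): arr[0]=17 > arr[6]=8
(0, 7): arr[0]=17 > arr[7]=15
(2, 3): arr[2]=20 > arr[3]=18
(2, 4): arr[2]=20 > arr[4]=11
(2, 5): arr[2]=20 > arr[5]=9
(2, 6): arr[2]=20 > arr[6]=8
(2, 7): arr[2]=20 > arr[7]=15
(3, 4): arr[3]=18 > arr[4]=11
(3, 5): arr[3]=18 > arr[5]=9
(3, 6): arr[3]=18 > arr[6]=8
(3, 7): arr[3]=18 > arr[7]=15
(4, 5): arr[4]=11 > arr[5]=9
(4, 6): arr[4]=11 > arr[6]=8
(5, 6): arr[5]=9 > arr[6]=8

Total inversions: 17

The array has 17 inversion(s): (0,1), (0,4), (0,5), (0,6), (0,7), (2,3), (2,4), (2,5), (2,6), (2,7), (3,4), (3,5), (3,6), (3,7), (4,5), (4,6), (5,6). Each pair (i,j) satisfies i < j and arr[i] > arr[j].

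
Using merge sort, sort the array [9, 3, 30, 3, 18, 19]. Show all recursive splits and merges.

Merge sort trace:

Split: [9, 3, 30, 3, 18, 19] -> [9, 3, 30] and [3, 18, 19]
  Split: [9, 3, 30] -> [9] and [3, 30]
    Split: [3, 30] -> [3] and [30]
    Merge: [3] + [30] -> [3, 30]
  Merge: [9] + [3, 30] -> [3, 9, 30]
  Split: [3, 18, 19] -> [3] and [18, 19]
    Split: [18, 19] -> [18] and [19]
    Merge: [18] + [19] -> [18, 19]
  Merge: [3] + [18, 19] -> [3, 18, 19]
Merge: [3, 9, 30] + [3, 18, 19] -> [3, 3, 9, 18, 19, 30]

Final sorted array: [3, 3, 9, 18, 19, 30]

The merge sort proceeds by recursively splitting the array and merging sorted halves.
After all merges, the sorted array is [3, 3, 9, 18, 19, 30].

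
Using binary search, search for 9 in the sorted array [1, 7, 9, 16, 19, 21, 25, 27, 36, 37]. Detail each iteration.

Binary search for 9 in [1, 7, 9, 16, 19, 21, 25, 27, 36, 37]:

lo=0, hi=9, mid=4, arr[mid]=19 -> 19 > 9, search left half
lo=0, hi=3, mid=1, arr[mid]=7 -> 7 < 9, search right half
lo=2, hi=3, mid=2, arr[mid]=9 -> Found target at index 2!

Binary search finds 9 at index 2 after 3 comparisons. The search repeatedly halves the search space by comparing with the middle element.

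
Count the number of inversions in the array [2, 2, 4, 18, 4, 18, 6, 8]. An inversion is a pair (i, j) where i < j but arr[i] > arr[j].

Finding inversions in [2, 2, 4, 18, 4, 18, 6, 8]:

(3, 4): arr[3]=18 > arr[4]=4
(3, 6): arr[3]=18 > arr[6]=6
(3, 7): arr[3]=18 > arr[7]=8
(5, 6): arr[5]=18 > arr[6]=6
(5, 7): arr[5]=18 > arr[7]=8

Total inversions: 5

The array has 5 inversion(s): (3,4), (3,6), (3,7), (5,6), (5,7). Each pair (i,j) satisfies i < j and arr[i] > arr[j].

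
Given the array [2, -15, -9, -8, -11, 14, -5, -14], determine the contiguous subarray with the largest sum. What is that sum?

Using Kadane's algorithm on [2, -15, -9, -8, -11, 14, -5, -14]:

Scanning through the array:
Position 1 (value -15): max_ending_here = -13, max_so_far = 2
Position 2 (value -9): max_ending_here = -9, max_so_far = 2
Position 3 (value -8): max_ending_here = -8, max_so_far = 2
Position 4 (value -11): max_ending_here = -11, max_so_far = 2
Position 5 (value 14): max_ending_here = 14, max_so_far = 14
Position 6 (value -5): max_ending_here = 9, max_so_far = 14
Position 7 (value -14): max_ending_here = -5, max_so_far = 14

Maximum subarray: [14]
Maximum sum: 14

The maximum subarray is [14] with sum 14. This subarray runs from index 5 to index 5.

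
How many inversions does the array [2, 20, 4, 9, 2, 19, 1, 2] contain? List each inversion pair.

Finding inversions in [2, 20, 4, 9, 2, 19, 1, 2]:

(0, 6): arr[0]=2 > arr[6]=1
(1, 2): arr[1]=20 > arr[2]=4
(1, 3): arr[1]=20 > arr[3]=9
(1, 4): arr[1]=20 > arr[4]=2
(1, 5): arr[1]=20 > arr[5]=19
(1, 6): arr[1]=20 > arr[6]=1
(1, 7): arr[1]=20 > arr[7]=2
(2, 4): arr[2]=4 > arr[4]=2
(2, 6): arr[2]=4 > arr[6]=1
(2, 7): arr[2]=4 > arr[7]=2
(3, 4): arr[3]=9 > arr[4]=2
(3, 6): arr[3]=9 > arr[6]=1
(3, 7): arr[3]=9 > arr[7]=2
(4, 6): arr[4]=2 > arr[6]=1
(5, 6): arr[5]=19 > arr[6]=1
(5, 7): arr[5]=19 > arr[7]=2

Total inversions: 16

The array has 16 inversion(s): (0,6), (1,2), (1,3), (1,4), (1,5), (1,6), (1,7), (2,4), (2,6), (2,7), (3,4), (3,6), (3,7), (4,6), (5,6), (5,7). Each pair (i,j) satisfies i < j and arr[i] > arr[j].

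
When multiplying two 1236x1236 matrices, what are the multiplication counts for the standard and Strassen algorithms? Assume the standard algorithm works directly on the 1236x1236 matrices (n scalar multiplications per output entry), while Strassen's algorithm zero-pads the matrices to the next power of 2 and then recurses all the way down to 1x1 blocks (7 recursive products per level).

Matrix multiplication for 1236x1236 matrices:

Strassen's algorithm requires power-of-2 dimensions. Pad 1236x1236 to 2048x2048 (next power of 2).

Standard algorithm: 1236^3 = 1888232256 multiplications
Strassen's algorithm: 7^(log2(2048)) = 7^11 = 1977326743 multiplications
Difference: 1888232256 - 1977326743 = -89094487 (Strassen uses MORE here due to padding overhead — for small or just-over-power-of-2 n, padding can outweigh the per-level savings)

Standard: 1888232256 multiplications (1236^3). Strassen: 1977326743 multiplications (7^11, after padding to 2048x2048). Strassen reduces 8 recursive multiplications to 7 at each level.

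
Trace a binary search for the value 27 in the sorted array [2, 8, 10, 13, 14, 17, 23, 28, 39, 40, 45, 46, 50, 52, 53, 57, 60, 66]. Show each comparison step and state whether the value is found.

Binary search for 27 in [2, 8, 10, 13, 14, 17, 23, 28, 39, 40, 45, 46, 50, 52, 53, 57, 60, 66]:

lo=0, hi=17, mid=8, arr[mid]=39 -> 39 > 27, search left half
lo=0, hi=7, mid=3, arr[mid]=13 -> 13 < 27, search right half
lo=4, hi=7, mid=5, arr[mid]=17 -> 17 < 27, search right half
lo=6, hi=7, mid=6, arr[mid]=23 -> 23 < 27, search right half
lo=7, hi=7, mid=7, arr[mid]=28 -> 28 > 27, search left half
lo=7 > hi=6, target 27 not found

Binary search determines that 27 is not in the array after 5 comparisons. The search space was exhausted without finding the target.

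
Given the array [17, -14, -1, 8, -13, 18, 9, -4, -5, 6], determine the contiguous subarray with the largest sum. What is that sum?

Using Kadane's algorithm on [17, -14, -1, 8, -13, 18, 9, -4, -5, 6]:

Scanning through the array:
Position 1 (value -14): max_ending_here = 3, max_so_far = 17
Position 2 (value -1): max_ending_here = 2, max_so_far = 17
Position 3 (value 8): max_ending_here = 10, max_so_far = 17
Position 4 (value -13): max_ending_here = -3, max_so_far = 17
Position 5 (value 18): max_ending_here = 18, max_so_far = 18
Position 6 (value 9): max_ending_here = 27, max_so_far = 27
Position 7 (value -4): max_ending_here = 23, max_so_far = 27
Position 8 (value -5): max_ending_here = 18, max_so_far = 27
Position 9 (value 6): max_ending_here = 24, max_so_far = 27

Maximum subarray: [18, 9]
Maximum sum: 27

The maximum subarray is [18, 9] with sum 27. This subarray runs from index 5 to index 6.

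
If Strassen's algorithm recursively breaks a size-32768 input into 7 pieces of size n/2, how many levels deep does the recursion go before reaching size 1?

For divide and conquer with division factor 2:

Problem sizes at each level:
Level 0: 32768
Level 1: 16384
Level 2: 8192
Level 3: 4096
Level 4: 2048
Level 5: 1024
Level 6: 512
Level 7: 256
Level 8: 128
Level 9: 64
Level 10: 32
Level 11: 16
Level 12: 8
Level 13: 4
Level 14: 2
Level 15: 1

The root is level 0 and the size-1 base case is level 15 (the tree spans levels 0 through 15, i.e. 16 levels counting the root), so the depth is the number of divisions: log_2(32768) = 15

The recursion tree depth is log_2(32768) = 15. At each level, the problem size is divided by 2, so it takes 15 divisions to reduce to a base case of size 1. The algorithm makes 7 recursive calls at each level.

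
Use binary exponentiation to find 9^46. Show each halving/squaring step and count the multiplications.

Computing 9^46 by squaring (build up from 9^1; each line after the first costs one multiplication):

9^1 = 9
9^2 = (9^1)^2 = 9^2 = 81
9^4 = (9^2)^2 = 81^2 = 6561
9^5 = 9 * 9^4 = 9 * 6561 = 59049
9^10 = (9^5)^2 = 59049^2 = 3486784401
9^11 = 9 * 9^10 = 9 * 3486784401 = 31381059609
9^22 = (9^11)^2 = 31381059609^2 = 984770902183611232881
9^23 = 9 * 9^22 = 9 * 984770902183611232881 = 8862938119652501095929
9^46 = (9^23)^2 = 8862938119652501095929^2 = 78551672112789411833022577315290546060373041

Result: 78551672112789411833022577315290546060373041
Multiplications needed: 8 (8 lines after 9^1)

9^46 = 78551672112789411833022577315290546060373041. Using exponentiation by squaring, this requires 8 multiplications. The key idea: if the exponent is even, square the half-power; if odd, multiply by the base once.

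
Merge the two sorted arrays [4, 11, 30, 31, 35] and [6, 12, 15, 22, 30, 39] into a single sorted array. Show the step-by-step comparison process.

Merging process:

Compare 4 vs 6: take 4 from left. Merged: [4]
Compare 11 vs 6: take 6 from right. Merged: [4, 6]
Compare 11 vs 12: take 11 from left. Merged: [4, 6, 11]
Compare 30 vs 12: take 12 from right. Merged: [4, 6, 11, 12]
Compare 30 vs 15: take 15 from right. Merged: [4, 6, 11, 12, 15]
Compare 30 vs 22: take 22 from right. Merged: [4, 6, 11, 12, 15, 22]
Compare 30 vs 30: take 30 from left. Merged: [4, 6, 11, 12, 15, 22, 30]
Compare 31 vs 30: take 30 from right. Merged: [4, 6, 11, 12, 15, 22, 30, 30]
Compare 31 vs 39: take 31 from left. Merged: [4, 6, 11, 12, 15, 22, 30, 30, 31]
Compare 35 vs 39: take 35 from left. Merged: [4, 6, 11, 12, 15, 22, 30, 30, 31, 35]
Append remaining from right: [39]. Merged: [4, 6, 11, 12, 15, 22, 30, 30, 31, 35, 39]

Final merged array: [4, 6, 11, 12, 15, 22, 30, 30, 31, 35, 39]
Total comparisons: 10

The merged array is [4, 6, 11, 12, 15, 22, 30, 30, 31, 35, 39], requiring 10 comparisons. The merge step runs in O(n) time where n is the total number of elements.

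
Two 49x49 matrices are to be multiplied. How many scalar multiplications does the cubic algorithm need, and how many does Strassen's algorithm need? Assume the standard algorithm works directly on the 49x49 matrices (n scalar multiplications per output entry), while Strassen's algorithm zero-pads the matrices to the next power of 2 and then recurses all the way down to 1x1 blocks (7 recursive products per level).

Matrix multiplication for 49x49 matrices:

Strassen's algorithm requires power-of-2 dimensions. Pad 49x49 to 64x64 (next power of 2).

Standard algorithm: 49^3 = 117649 multiplications
Strassen's algorithm: 7^(log2(64)) = 7^6 = 117649 multiplications
Savings: 117649 - 117649 = 0 multiplications

Standard: 117649 multiplications (49^3). Strassen: 117649 multiplications (7^6, after padding to 64x64). Strassen reduces 8 recursive multiplications to 7 at each level.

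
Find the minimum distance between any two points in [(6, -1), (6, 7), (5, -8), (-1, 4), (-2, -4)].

Computing all pairwise distances among 5 points:

d((6, -1), (6, 7)) = 8.0
d((6, -1), (5, -8)) = 7.0711 <-- minimum
d((6, -1), (-1, 4)) = 8.6023
d((6, -1), (-2, -4)) = 8.544
d((6, 7), (5, -8)) = 15.0333
d((6, 7), (-1, 4)) = 7.6158
d((6, 7), (-2, -4)) = 13.6015
d((5, -8), (-1, 4)) = 13.4164
d((5, -8), (-2, -4)) = 8.0623
d((-1, 4), (-2, -4)) = 8.0623

Closest pair: (6, -1) and (5, -8) with distance 7.0711

The closest pair is (6, -1) and (5, -8) with Euclidean distance 7.0711. For 5 points, brute-force pairwise comparison is shown above. For large n, the divide-and-conquer algorithm (sort by x, recurse on halves, check the dividing strip) achieves O(n log n).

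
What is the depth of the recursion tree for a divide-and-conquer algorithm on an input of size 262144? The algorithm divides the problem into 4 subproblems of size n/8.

For divide and conquer with division factor 8:

Problem sizes at each level:
Level 0: 262144
Level 1: 32768
Level 2: 4096
Level 3: 512
Level 4: 64
Level 5: 8
Level 6: 1

The root is level 0 and the size-1 base case is level 6 (the tree spans levels 0 through 6, i.e. 7 levels counting the root), so the depth is the number of divisions: log_8(262144) = 6

The recursion tree depth is log_8(262144) = 6. At each level, the problem size is divided by 8, so it takes 6 divisions to reduce to a base case of size 1. The algorithm makes 4 recursive calls at each level.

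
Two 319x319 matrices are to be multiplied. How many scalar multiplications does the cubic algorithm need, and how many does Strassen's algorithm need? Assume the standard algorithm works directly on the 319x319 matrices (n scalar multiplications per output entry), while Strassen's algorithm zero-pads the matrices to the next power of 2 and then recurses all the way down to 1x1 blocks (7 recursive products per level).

Matrix multiplication for 319x319 matrices:

Strassen's algorithm requires power-of-2 dimensions. Pad 319x319 to 512x512 (next power of 2).

Standard algorithm: 319^3 = 32461759 multiplications
Strassen's algorithm: 7^(log2(512)) = 7^9 = 40353607 multiplications
Difference: 32461759 - 40353607 = -7891848 (Strassen uses MORE here due to padding overhead — for small or just-over-power-of-2 n, padding can outweigh the per-level savings)

Standard: 32461759 multiplications (319^3). Strassen: 40353607 multiplications (7^9, after padding to 512x512). Strassen reduces 8 recursive multiplications to 7 at each level.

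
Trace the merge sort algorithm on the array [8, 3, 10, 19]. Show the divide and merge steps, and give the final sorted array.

Merge sort trace:

Split: [8, 3, 10, 19] -> [8, 3] and [10, 19]
  Split: [8, 3] -> [8] and [3]
  Merge: [8] + [3] -> [3, 8]
  Split: [10, 19] -> [10] and [19]
  Merge: [10] + [19] -> [10, 19]
Merge: [3, 8] + [10, 19] -> [3, 8, 10, 19]

Final sorted array: [3, 8, 10, 19]

The merge sort proceeds by recursively splitting the array and merging sorted halves.
After all merges, the sorted array is [3, 8, 10, 19].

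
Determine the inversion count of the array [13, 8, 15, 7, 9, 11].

Finding inversions in [13, 8, 15, 7, 9, 11]:

(0, 1): arr[0]=13 > arr[1]=8
(0, 3): arr[0]=13 > arr[3]=7
(0, 4): arr[0]=13 > arr[4]=9
(0, 5): arr[0]=13 > arr[5]=11
(1, 3): arr[1]=8 > arr[3]=7
(2, 3): arr[2]=15 > arr[3]=7
(2, 4): arr[2]=15 > arr[4]=9
(2, 5): arr[2]=15 > arr[5]=11

Total inversions: 8

The array has 8 inversion(s): (0,1), (0,3), (0,4), (0,5), (1,3), (2,3), (2,4), (2,5). Each pair (i,j) satisfies i < j and arr[i] > arr[j].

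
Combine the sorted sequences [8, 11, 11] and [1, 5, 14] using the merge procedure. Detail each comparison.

Merging process:

Compare 8 vs 1: take 1 from right. Merged: [1]
Compare 8 vs 5: take 5 from right. Merged: [1, 5]
Compare 8 vs 14: take 8 from left. Merged: [1, 5, 8]
Compare 11 vs 14: take 11 from left. Merged: [1, 5, 8, 11]
Compare 11 vs 14: take 11 from left. Merged: [1, 5, 8, 11, 11]
Append remaining from right: [14]. Merged: [1, 5, 8, 11, 11, 14]

Final merged array: [1, 5, 8, 11, 11, 14]
Total comparisons: 5

The merged array is [1, 5, 8, 11, 11, 14], requiring 5 comparisons. The merge step runs in O(n) time where n is the total number of elements.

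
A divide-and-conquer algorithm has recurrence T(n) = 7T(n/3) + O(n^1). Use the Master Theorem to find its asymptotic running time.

Master Theorem for T(n) = 7T(n/3) + O(n^1):

a = 7, b = 3, c = 1
log_b(a) = log_3(7) = 1.7712

Case 1: c = 1 < log_3(7) = 1.7712
T(n) = O(n^(log_3 7))

For T(n) = 7T(n/3) + O(n^1): log_3(7) = 1.7712. This is Case 1 of the Master Theorem (c < log_b(a), work dominated by leaves), giving O(n^(log_3 7)).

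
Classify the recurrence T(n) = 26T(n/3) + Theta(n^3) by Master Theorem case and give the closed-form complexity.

Master Theorem for T(n) = 26T(n/3) + O(n^3):

a = 26, b = 3, c = 3
log_b(a) = log_3(26) = 2.9656

Case 3: c = 3 > log_3(26) = 2.9656
T(n) = O(n^3) = O(n^3)

For T(n) = 26T(n/3) + O(n^3): log_3(26) = 2.9656. This is Case 3 of the Master Theorem (c > log_b(a), work dominated by root), giving O(n^3).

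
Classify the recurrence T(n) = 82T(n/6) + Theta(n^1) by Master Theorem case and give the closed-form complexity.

Master Theorem for T(n) = 82T(n/6) + O(n^1):

a = 82, b = 6, c = 1
log_b(a) = log_6(82) = 2.4594

Case 1: c = 1 < log_6(82) = 2.4594
T(n) = O(n^(log_6 82))

For T(n) = 82T(n/6) + O(n^1): log_6(82) = 2.4594. This is Case 1 of the Master Theorem (c < log_b(a), work dominated by leaves), giving O(n^(log_6 82)).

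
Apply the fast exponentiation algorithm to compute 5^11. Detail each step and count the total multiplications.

Computing 5^11 by squaring (build up from 5^1; each line after the first costs one multiplication):

5^1 = 5
5^2 = (5^1)^2 = 5^2 = 25
5^4 = (5^2)^2 = 25^2 = 625
5^5 = 5 * 5^4 = 5 * 625 = 3125
5^10 = (5^5)^2 = 3125^2 = 9765625
5^11 = 5 * 5^10 = 5 * 9765625 = 48828125

Result: 48828125
Multiplications needed: 5 (5 lines after 5^1)

5^11 = 48828125. Using exponentiation by squaring, this requires 5 multiplications. The key idea: if the exponent is even, square the half-power; if odd, multiply by the base once.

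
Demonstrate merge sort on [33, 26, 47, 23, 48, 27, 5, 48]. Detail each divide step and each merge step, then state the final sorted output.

Merge sort trace:

Split: [33, 26, 47, 23, 48, 27, 5, 48] -> [33, 26, 47, 23] and [48, 27, 5, 48]
  Split: [33, 26, 47, 23] -> [33, 26] and [47, 23]
    Split: [33, 26] -> [33] and [26]
    Merge: [33] + [26] -> [26, 33]
    Split: [47, 23] -> [47] and [23]
    Merge: [47] + [23] -> [23, 47]
  Merge: [26, 33] + [23, 47] -> [23, 26, 33, 47]
  Split: [48, 27, 5, 48] -> [48, 27] and [5, 48]
    Split: [48, 27] -> [48] and [27]
    Merge: [48] + [27] -> [27, 48]
    Split: [5, 48] -> [5] and [48]
    Merge: [5] + [48] -> [5, 48]
  Merge: [27, 48] + [5, 48] -> [5, 27, 48, 48]
Merge: [23, 26, 33, 47] + [5, 27, 48, 48] -> [5, 23, 26, 27, 33, 47, 48, 48]

Final sorted array: [5, 23, 26, 27, 33, 47, 48, 48]

The merge sort proceeds by recursively splitting the array and merging sorted halves.
After all merges, the sorted array is [5, 23, 26, 27, 33, 47, 48, 48].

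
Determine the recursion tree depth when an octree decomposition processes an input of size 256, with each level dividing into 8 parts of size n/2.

For divide and conquer with division factor 2:

Problem sizes at each level:
Level 0: 256
Level 1: 128
Level 2: 64
Level 3: 32
Level 4: 16
Level 5: 8
Level 6: 4
Level 7: 2
Level 8: 1

The root is level 0 and the size-1 base case is level 8 (the tree spans levels 0 through 8, i.e. 9 levels counting the root), so the depth is the number of divisions: log_2(256) = 8

The recursion tree depth is log_2(256) = 8. At each level, the problem size is divided by 2, so it takes 8 divisions to reduce to a base case of size 1. The algorithm makes 8 recursive calls at each level.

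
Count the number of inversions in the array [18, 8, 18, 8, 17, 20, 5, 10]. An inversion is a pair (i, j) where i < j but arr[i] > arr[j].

Finding inversions in [18, 8, 18, 8, 17, 20, 5, 10]:

(0, 1): arr[0]=18 > arr[1]=8
(0, 3): arr[0]=18 > arr[3]=8
(0, 4): arr[0]=18 > arr[4]=17
(0, 6): arr[0]=18 > arr[6]=5
(0, 7): arr[0]=18 > arr[7]=10
(1, 6): arr[1]=8 > arr[6]=5
(2, 3): arr[2]=18 > arr[3]=8
(2, 4): arr[2]=18 > arr[4]=17
(2, 6): arr[2]=18 > arr[6]=5
(2, 7): arr[2]=18 > arr[7]=10
(3, 6): arr[3]=8 > arr[6]=5
(4, 6): arr[4]=17 > arr[6]=5
(4, 7): arr[4]=17 > arr[7]=10
(5, 6): arr[5]=20 > arr[6]=5
(5, 7): arr[5]=20 > arr[7]=10

Total inversions: 15

The array has 15 inversion(s): (0,1), (0,3), (0,4), (0,6), (0,7), (1,6), (2,3), (2,4), (2,6), (2,7), (3,6), (4,6), (4,7), (5,6), (5,7). Each pair (i,j) satisfies i < j and arr[i] > arr[j].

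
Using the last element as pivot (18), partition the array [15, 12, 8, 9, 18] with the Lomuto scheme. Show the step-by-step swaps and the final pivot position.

Lomuto partition with pivot = 18:

Initial array: [15, 12, 8, 9, 18]

arr[0]=15 <= 18: swap with position 0, array becomes [15, 12, 8, 9, 18]
arr[1]=12 <= 18: swap with position 1, array becomes [15, 12, 8, 9, 18]
arr[2]=8 <= 18: swap with position 2, array becomes [15, 12, 8, 9, 18]
arr[3]=9 <= 18: swap with position 3, array becomes [15, 12, 8, 9, 18]

Place pivot at position 4: [15, 12, 8, 9, 18]
Pivot position: 4

After partitioning with pivot 18, the array becomes [15, 12, 8, 9, 18]. The pivot is placed at index 4. All elements to the left of the pivot are <= 18, and all elements to the right are > 18.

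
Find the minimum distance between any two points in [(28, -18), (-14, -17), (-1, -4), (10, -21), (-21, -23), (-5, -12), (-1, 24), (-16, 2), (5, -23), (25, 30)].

Computing all pairwise distances among 10 points:

d((28, -18), (-14, -17)) = 42.0119
d((28, -18), (-1, -4)) = 32.2025
d((28, -18), (10, -21)) = 18.2483
d((28, -18), (-21, -23)) = 49.2544
d((28, -18), (-5, -12)) = 33.541
d((28, -18), (-1, 24)) = 51.0392
d((28, -18), (-16, 2)) = 48.3322
d((28, -18), (5, -23)) = 23.5372
d((28, -18), (25, 30)) = 48.0937
d((-14, -17), (-1, -4)) = 18.3848
d((-14, -17), (10, -21)) = 24.3311
d((-14, -17), (-21, -23)) = 9.2195
d((-14, -17), (-5, -12)) = 10.2956
d((-14, -17), (-1, 24)) = 43.0116
d((-14, -17), (-16, 2)) = 19.105
d((-14, -17), (5, -23)) = 19.9249
d((-14, -17), (25, 30)) = 61.0737
d((-1, -4), (10, -21)) = 20.2485
d((-1, -4), (-21, -23)) = 27.5862
d((-1, -4), (-5, -12)) = 8.9443
d((-1, -4), (-1, 24)) = 28.0
d((-1, -4), (-16, 2)) = 16.1555
d((-1, -4), (5, -23)) = 19.9249
d((-1, -4), (25, 30)) = 42.8019
d((10, -21), (-21, -23)) = 31.0644
d((10, -21), (-5, -12)) = 17.4929
d((10, -21), (-1, 24)) = 46.3249
d((10, -21), (-16, 2)) = 34.7131
d((10, -21), (5, -23)) = 5.3852 <-- minimum
d((10, -21), (25, 30)) = 53.1601
d((-21, -23), (-5, -12)) = 19.4165
d((-21, -23), (-1, 24)) = 51.0784
d((-21, -23), (-16, 2)) = 25.4951
d((-21, -23), (5, -23)) = 26.0
d((-21, -23), (25, 30)) = 70.1783
d((-5, -12), (-1, 24)) = 36.2215
d((-5, -12), (-16, 2)) = 17.8045
d((-5, -12), (5, -23)) = 14.8661
d((-5, -12), (25, 30)) = 51.614
d((-1, 24), (-16, 2)) = 26.6271
d((-1, 24), (5, -23)) = 47.3814
d((-1, 24), (25, 30)) = 26.6833
d((-16, 2), (5, -23)) = 32.6497
d((-16, 2), (25, 30)) = 49.6488
d((5, -23), (25, 30)) = 56.648

Closest pair: (10, -21) and (5, -23) with distance 5.3852

The closest pair is (10, -21) and (5, -23) with Euclidean distance 5.3852. For 10 points, brute-force pairwise comparison is shown above. For large n, the divide-and-conquer algorithm (sort by x, recurse on halves, check the dividing strip) achieves O(n log n).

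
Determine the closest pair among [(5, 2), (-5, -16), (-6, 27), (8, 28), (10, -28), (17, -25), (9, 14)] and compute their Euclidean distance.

Computing all pairwise distances among 7 points:

d((5, 2), (-5, -16)) = 20.5913
d((5, 2), (-6, 27)) = 27.313
d((5, 2), (8, 28)) = 26.1725
d((5, 2), (10, -28)) = 30.4138
d((5, 2), (17, -25)) = 29.5466
d((5, 2), (9, 14)) = 12.6491
d((-5, -16), (-6, 27)) = 43.0116
d((-5, -16), (8, 28)) = 45.8803
d((-5, -16), (10, -28)) = 19.2094
d((-5, -16), (17, -25)) = 23.7697
d((-5, -16), (9, 14)) = 33.1059
d((-6, 27), (8, 28)) = 14.0357
d((-6, 27), (10, -28)) = 57.28
d((-6, 27), (17, -25)) = 56.8595
d((-6, 27), (9, 14)) = 19.8494
d((8, 28), (10, -28)) = 56.0357
d((8, 28), (17, -25)) = 53.7587
d((8, 28), (9, 14)) = 14.0357
d((10, -28), (17, -25)) = 7.6158 <-- minimum
d((10, -28), (9, 14)) = 42.0119
d((17, -25), (9, 14)) = 39.8121

Closest pair: (10, -28) and (17, -25) with distance 7.6158

The closest pair is (10, -28) and (17, -25) with Euclidean distance 7.6158. For 7 points, brute-force pairwise comparison is shown above. For large n, the divide-and-conquer algorithm (sort by x, recurse on halves, check the dividing strip) achieves O(n log n).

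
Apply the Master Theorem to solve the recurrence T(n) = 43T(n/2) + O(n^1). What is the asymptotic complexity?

Master Theorem for T(n) = 43T(n/2) + O(n^1):

a = 43, b = 2, c = 1
log_b(a) = log_2(43) = 5.4263

Case 1: c = 1 < log_2(43) = 5.4263
T(n) = O(n^(log_2 43))

For T(n) = 43T(n/2) + O(n^1): log_2(43) = 5.4263. This is Case 1 of the Master Theorem (c < log_b(a), work dominated by leaves), giving O(n^(log_2 43)).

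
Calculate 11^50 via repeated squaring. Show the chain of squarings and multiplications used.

Computing 11^50 by squaring (build up from 11^1; each line after the first costs one multiplication):

11^1 = 11
11^2 = (11^1)^2 = 11^2 = 121
11^3 = 11 * 11^2 = 11 * 121 = 1331
11^6 = (11^3)^2 = 1331^2 = 1771561
11^12 = (11^6)^2 = 1771561^2 = 3138428376721
11^24 = (11^12)^2 = 3138428376721^2 = 9849732675807611094711841
11^25 = 11 * 11^24 = 11 * 9849732675807611094711841 = 108347059433883722041830251
11^50 = (11^25)^2 = 108347059433883722041830251^2 = 11739085287969531650666649599035831993898213898723001

Result: 11739085287969531650666649599035831993898213898723001
Multiplications needed: 7 (7 lines after 11^1)

11^50 = 11739085287969531650666649599035831993898213898723001. Using exponentiation by squaring, this requires 7 multiplications. The key idea: if the exponent is even, square the half-power; if odd, multiply by the base once.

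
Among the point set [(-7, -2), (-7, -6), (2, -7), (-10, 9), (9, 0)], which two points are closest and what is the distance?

Computing all pairwise distances among 5 points:

d((-7, -2), (-7, -6)) = 4.0 <-- minimum
d((-7, -2), (2, -7)) = 10.2956
d((-7, -2), (-10, 9)) = 11.4018
d((-7, -2), (9, 0)) = 16.1245
d((-7, -6), (2, -7)) = 9.0554
d((-7, -6), (-10, 9)) = 15.2971
d((-7, -6), (9, 0)) = 17.088
d((2, -7), (-10, 9)) = 20.0
d((2, -7), (9, 0)) = 9.8995
d((-10, 9), (9, 0)) = 21.0238

Closest pair: (-7, -2) and (-7, -6) with distance 4.0

The closest pair is (-7, -2) and (-7, -6) with Euclidean distance 4.0. For 5 points, brute-force pairwise comparison is shown above. For large n, the divide-and-conquer algorithm (sort by x, recurse on halves, check the dividing strip) achieves O(n log n).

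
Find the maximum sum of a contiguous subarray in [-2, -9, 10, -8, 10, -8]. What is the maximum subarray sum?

Using Kadane's algorithm on [-2, -9, 10, -8, 10, -8]:

Scanning through the array:
Position 1 (value -9): max_ending_here = -9, max_so_far = -2
Position 2 (value 10): max_ending_here = 10, max_so_far = 10
Position 3 (value -8): max_ending_here = 2, max_so_far = 10
Position 4 (value 10): max_ending_here = 12, max_so_far = 12
Position 5 (value -8): max_ending_here = 4, max_so_far = 12

Maximum subarray: [10, -8, 10]
Maximum sum: 12

The maximum subarray is [10, -8, 10] with sum 12. This subarray runs from index 2 to index 4.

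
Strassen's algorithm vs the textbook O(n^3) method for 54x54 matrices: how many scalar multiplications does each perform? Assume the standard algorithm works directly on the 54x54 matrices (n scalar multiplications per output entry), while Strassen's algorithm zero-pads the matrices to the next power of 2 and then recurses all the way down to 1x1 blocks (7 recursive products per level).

Matrix multiplication for 54x54 matrices:

Strassen's algorithm requires power-of-2 dimensions. Pad 54x54 to 64x64 (next power of 2).

Standard algorithm: 54^3 = 157464 multiplications
Strassen's algorithm: 7^(log2(64)) = 7^6 = 117649 multiplications
Savings: 157464 - 117649 = 39815 multiplications

Standard: 157464 multiplications (54^3). Strassen: 117649 multiplications (7^6, after padding to 64x64). Strassen reduces 8 recursive multiplications to 7 at each level.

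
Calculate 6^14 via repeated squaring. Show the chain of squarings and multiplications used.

Computing 6^14 by squaring (build up from 6^1; each line after the first costs one multiplication):

6^1 = 6
6^2 = (6^1)^2 = 6^2 = 36
6^3 = 6 * 6^2 = 6 * 36 = 216
6^6 = (6^3)^2 = 216^2 = 46656
6^7 = 6 * 6^6 = 6 * 46656 = 279936
6^14 = (6^7)^2 = 279936^2 = 78364164096

Result: 78364164096
Multiplications needed: 5 (5 lines after 6^1)

6^14 = 78364164096. Using exponentiation by squaring, this requires 5 multiplications. The key idea: if the exponent is even, square the half-power; if odd, multiply by the base once.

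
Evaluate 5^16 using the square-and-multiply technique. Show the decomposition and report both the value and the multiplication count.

Computing 5^16 by squaring (build up from 5^1; each line after the first costs one multiplication):

5^1 = 5
5^2 = (5^1)^2 = 5^2 = 25
5^4 = (5^2)^2 = 25^2 = 625
5^8 = (5^4)^2 = 625^2 = 390625
5^16 = (5^8)^2 = 390625^2 = 152587890625

Result: 152587890625
Multiplications needed: 4 (4 lines after 5^1)

5^16 = 152587890625. Using exponentiation by squaring, this requires 4 multiplications. The key idea: if the exponent is even, square the half-power; if odd, multiply by the base once.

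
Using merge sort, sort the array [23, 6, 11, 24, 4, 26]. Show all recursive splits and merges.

Merge sort trace:

Split: [23, 6, 11, 24, 4, 26] -> [23, 6, 11] and [24, 4, 26]
  Split: [23, 6, 11] -> [23] and [6, 11]
    Split: [6, 11] -> [6] and [11]
    Merge: [6] + [11] -> [6, 11]
  Merge: [23] + [6, 11] -> [6, 11, 23]
  Split: [24, 4, 26] -> [24] and [4, 26]
    Split: [4, 26] -> [4] and [26]
    Merge: [4] + [26] -> [4, 26]
  Merge: [24] + [4, 26] -> [4, 24, 26]
Merge: [6, 11, 23] + [4, 24, 26] -> [4, 6, 11, 23, 24, 26]

Final sorted array: [4, 6, 11, 23, 24, 26]

The merge sort proceeds by recursively splitting the array and merging sorted halves.
After all merges, the sorted array is [4, 6, 11, 23, 24, 26].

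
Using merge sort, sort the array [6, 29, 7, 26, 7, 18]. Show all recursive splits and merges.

Merge sort trace:

Split: [6, 29, 7, 26, 7, 18] -> [6, 29, 7] and [26, 7, 18]
  Split: [6, 29, 7] -> [6] and [29, 7]
    Split: [29, 7] -> [29] and [7]
    Merge: [29] + [7] -> [7, 29]
  Merge: [6] + [7, 29] -> [6, 7, 29]
  Split: [26, 7, 18] -> [26] and [7, 18]
    Split: [7, 18] -> [7] and [18]
    Merge: [7] + [18] -> [7, 18]
  Merge: [26] + [7, 18] -> [7, 18, 26]
Merge: [6, 7, 29] + [7, 18, 26] -> [6, 7, 7, 18, 26, 29]

Final sorted array: [6, 7, 7, 18, 26, 29]

The merge sort proceeds by recursively splitting the array and merging sorted halves.
After all merges, the sorted array is [6, 7, 7, 18, 26, 29].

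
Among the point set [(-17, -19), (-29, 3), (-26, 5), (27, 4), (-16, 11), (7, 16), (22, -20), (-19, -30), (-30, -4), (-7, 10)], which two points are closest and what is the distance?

Computing all pairwise distances among 10 points:

d((-17, -19), (-29, 3)) = 25.0599
d((-17, -19), (-26, 5)) = 25.632
d((-17, -19), (27, 4)) = 49.6488
d((-17, -19), (-16, 11)) = 30.0167
d((-17, -19), (7, 16)) = 42.4382
d((-17, -19), (22, -20)) = 39.0128
d((-17, -19), (-19, -30)) = 11.1803
d((-17, -19), (-30, -4)) = 19.8494
d((-17, -19), (-7, 10)) = 30.6757
d((-29, 3), (-26, 5)) = 3.6056 <-- minimum
d((-29, 3), (27, 4)) = 56.0089
d((-29, 3), (-16, 11)) = 15.2643
d((-29, 3), (7, 16)) = 38.2753
d((-29, 3), (22, -20)) = 55.9464
d((-29, 3), (-19, -30)) = 34.4819
d((-29, 3), (-30, -4)) = 7.0711
d((-29, 3), (-7, 10)) = 23.0868
d((-26, 5), (27, 4)) = 53.0094
d((-26, 5), (-16, 11)) = 11.6619
d((-26, 5), (7, 16)) = 34.7851
d((-26, 5), (22, -20)) = 54.1202
d((-26, 5), (-19, -30)) = 35.6931
d((-26, 5), (-30, -4)) = 9.8489
d((-26, 5), (-7, 10)) = 19.6469
d((27, 4), (-16, 11)) = 43.566
d((27, 4), (7, 16)) = 23.3238
d((27, 4), (22, -20)) = 24.5153
d((27, 4), (-19, -30)) = 57.2014
d((27, 4), (-30, -4)) = 57.5587
d((27, 4), (-7, 10)) = 34.5254
d((-16, 11), (7, 16)) = 23.5372
d((-16, 11), (22, -20)) = 49.0408
d((-16, 11), (-19, -30)) = 41.1096
d((-16, 11), (-30, -4)) = 20.5183
d((-16, 11), (-7, 10)) = 9.0554
d((7, 16), (22, -20)) = 39.0
d((7, 16), (-19, -30)) = 52.8394
d((7, 16), (-30, -4)) = 42.0595
d((7, 16), (-7, 10)) = 15.2315
d((22, -20), (-19, -30)) = 42.2019
d((22, -20), (-30, -4)) = 54.4059
d((22, -20), (-7, 10)) = 41.7253
d((-19, -30), (-30, -4)) = 28.2312
d((-19, -30), (-7, 10)) = 41.7612
d((-30, -4), (-7, 10)) = 26.9258

Closest pair: (-29, 3) and (-26, 5) with distance 3.6056

The closest pair is (-29, 3) and (-26, 5) with Euclidean distance 3.6056. For 10 points, brute-force pairwise comparison is shown above. For large n, the divide-and-conquer algorithm (sort by x, recurse on halves, check the dividing strip) achieves O(n log n).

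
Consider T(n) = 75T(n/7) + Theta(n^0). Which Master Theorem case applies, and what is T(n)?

Master Theorem for T(n) = 75T(n/7) + O(n^0):

a = 75, b = 7, c = 0
log_b(a) = log_7(75) = 2.2187

Case 1: c = 0 < log_7(75) = 2.2187
T(n) = O(n^(log_7 75))

For T(n) = 75T(n/7) + O(n^0): log_7(75) = 2.2187. This is Case 1 of the Master Theorem (c < log_b(a), work dominated by leaves), giving O(n^(log_7 75)).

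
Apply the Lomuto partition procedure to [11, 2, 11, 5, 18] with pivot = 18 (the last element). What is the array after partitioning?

Lomuto partition with pivot = 18:

Initial array: [11, 2, 11, 5, 18]

arr[0]=11 <= 18: swap with position 0, array becomes [11, 2, 11, 5, 18]
arr[1]=2 <= 18: swap with position 1, array becomes [11, 2, 11, 5, 18]
arr[2]=11 <= 18: swap with position 2, array becomes [11, 2, 11, 5, 18]
arr[3]=5 <= 18: swap with position 3, array becomes [11, 2, 11, 5, 18]

Place pivot at position 4: [11, 2, 11, 5, 18]
Pivot position: 4

After partitioning with pivot 18, the array becomes [11, 2, 11, 5, 18]. The pivot is placed at index 4. All elements to the left of the pivot are <= 18, and all elements to the right are > 18.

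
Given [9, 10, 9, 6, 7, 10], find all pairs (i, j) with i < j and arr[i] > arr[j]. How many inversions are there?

Finding inversions in [9, 10, 9, 6, 7, 10]:

(0, 3): arr[0]=9 > arr[3]=6
(0, 4): arr[0]=9 > arr[4]=7
(1, 2): arr[1]=10 > arr[2]=9
(1, 3): arr[1]=10 > arr[3]=6
(1, 4): arr[1]=10 > arr[4]=7
(2, 3): arr[2]=9 > arr[3]=6
(2, 4): arr[2]=9 > arr[4]=7

Total inversions: 7

The array has 7 inversion(s): (0,3), (0,4), (1,2), (1,3), (1,4), (2,3), (2,4). Each pair (i,j) satisfies i < j and arr[i] > arr[j].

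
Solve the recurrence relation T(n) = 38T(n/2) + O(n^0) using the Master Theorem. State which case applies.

Master Theorem for T(n) = 38T(n/2) + O(n^0):

a = 38, b = 2, c = 0
log_b(a) = log_2(38) = 5.2479

Case 1: c = 0 < log_2(38) = 5.2479
T(n) = O(n^(log_2 38))

For T(n) = 38T(n/2) + O(n^0): log_2(38) = 5.2479. This is Case 1 of the Master Theorem (c < log_b(a), work dominated by leaves), giving O(n^(log_2 38)).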